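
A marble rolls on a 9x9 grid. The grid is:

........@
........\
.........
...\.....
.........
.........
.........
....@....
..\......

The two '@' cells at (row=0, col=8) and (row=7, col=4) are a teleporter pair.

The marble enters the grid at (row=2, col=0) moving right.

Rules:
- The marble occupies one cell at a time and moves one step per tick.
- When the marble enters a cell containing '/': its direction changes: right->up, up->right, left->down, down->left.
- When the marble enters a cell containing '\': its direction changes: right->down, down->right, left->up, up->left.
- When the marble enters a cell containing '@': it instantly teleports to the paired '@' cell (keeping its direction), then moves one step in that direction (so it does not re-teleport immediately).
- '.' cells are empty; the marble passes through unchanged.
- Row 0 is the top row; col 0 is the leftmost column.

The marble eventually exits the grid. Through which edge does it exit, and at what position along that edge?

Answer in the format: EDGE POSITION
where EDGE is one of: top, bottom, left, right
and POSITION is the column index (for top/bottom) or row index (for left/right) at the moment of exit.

Step 1: enter (2,0), '.' pass, move right to (2,1)
Step 2: enter (2,1), '.' pass, move right to (2,2)
Step 3: enter (2,2), '.' pass, move right to (2,3)
Step 4: enter (2,3), '.' pass, move right to (2,4)
Step 5: enter (2,4), '.' pass, move right to (2,5)
Step 6: enter (2,5), '.' pass, move right to (2,6)
Step 7: enter (2,6), '.' pass, move right to (2,7)
Step 8: enter (2,7), '.' pass, move right to (2,8)
Step 9: enter (2,8), '.' pass, move right to (2,9)
Step 10: at (2,9) — EXIT via right edge, pos 2

Answer: right 2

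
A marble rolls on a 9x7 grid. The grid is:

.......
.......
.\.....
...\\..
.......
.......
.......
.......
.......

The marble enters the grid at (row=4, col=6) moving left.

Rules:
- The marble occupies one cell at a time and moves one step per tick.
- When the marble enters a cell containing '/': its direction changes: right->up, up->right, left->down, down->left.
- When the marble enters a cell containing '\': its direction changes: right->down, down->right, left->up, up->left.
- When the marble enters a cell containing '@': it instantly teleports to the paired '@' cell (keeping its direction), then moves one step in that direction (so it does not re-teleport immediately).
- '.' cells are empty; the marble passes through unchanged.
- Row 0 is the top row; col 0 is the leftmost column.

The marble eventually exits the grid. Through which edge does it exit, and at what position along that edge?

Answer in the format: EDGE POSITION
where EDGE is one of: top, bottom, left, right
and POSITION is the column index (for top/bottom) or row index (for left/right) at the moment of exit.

Step 1: enter (4,6), '.' pass, move left to (4,5)
Step 2: enter (4,5), '.' pass, move left to (4,4)
Step 3: enter (4,4), '.' pass, move left to (4,3)
Step 4: enter (4,3), '.' pass, move left to (4,2)
Step 5: enter (4,2), '.' pass, move left to (4,1)
Step 6: enter (4,1), '.' pass, move left to (4,0)
Step 7: enter (4,0), '.' pass, move left to (4,-1)
Step 8: at (4,-1) — EXIT via left edge, pos 4

Answer: left 4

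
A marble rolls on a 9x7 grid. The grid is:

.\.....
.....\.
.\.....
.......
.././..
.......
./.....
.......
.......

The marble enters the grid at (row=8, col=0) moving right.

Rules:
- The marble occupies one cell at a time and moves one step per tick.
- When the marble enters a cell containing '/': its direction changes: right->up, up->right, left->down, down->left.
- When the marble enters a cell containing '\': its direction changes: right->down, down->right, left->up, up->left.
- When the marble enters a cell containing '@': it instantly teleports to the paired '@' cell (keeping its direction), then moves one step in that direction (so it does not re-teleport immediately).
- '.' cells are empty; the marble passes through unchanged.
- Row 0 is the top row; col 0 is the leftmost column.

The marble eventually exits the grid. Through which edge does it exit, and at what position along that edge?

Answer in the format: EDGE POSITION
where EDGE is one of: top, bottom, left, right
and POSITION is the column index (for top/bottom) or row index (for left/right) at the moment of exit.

Step 1: enter (8,0), '.' pass, move right to (8,1)
Step 2: enter (8,1), '.' pass, move right to (8,2)
Step 3: enter (8,2), '.' pass, move right to (8,3)
Step 4: enter (8,3), '.' pass, move right to (8,4)
Step 5: enter (8,4), '.' pass, move right to (8,5)
Step 6: enter (8,5), '.' pass, move right to (8,6)
Step 7: enter (8,6), '.' pass, move right to (8,7)
Step 8: at (8,7) — EXIT via right edge, pos 8

Answer: right 8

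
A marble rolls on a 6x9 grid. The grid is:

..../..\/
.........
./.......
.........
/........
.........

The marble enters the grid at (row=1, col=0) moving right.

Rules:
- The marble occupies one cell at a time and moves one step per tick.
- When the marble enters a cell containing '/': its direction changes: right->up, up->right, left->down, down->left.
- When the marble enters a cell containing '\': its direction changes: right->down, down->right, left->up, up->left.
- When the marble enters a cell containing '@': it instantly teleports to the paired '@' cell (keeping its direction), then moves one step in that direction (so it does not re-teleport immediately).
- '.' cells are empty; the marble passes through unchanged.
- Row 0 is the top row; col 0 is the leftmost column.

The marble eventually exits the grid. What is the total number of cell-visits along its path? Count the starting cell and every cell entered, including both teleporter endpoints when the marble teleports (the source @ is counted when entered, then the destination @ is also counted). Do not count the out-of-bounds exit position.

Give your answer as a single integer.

Answer: 9

Derivation:
Step 1: enter (1,0), '.' pass, move right to (1,1)
Step 2: enter (1,1), '.' pass, move right to (1,2)
Step 3: enter (1,2), '.' pass, move right to (1,3)
Step 4: enter (1,3), '.' pass, move right to (1,4)
Step 5: enter (1,4), '.' pass, move right to (1,5)
Step 6: enter (1,5), '.' pass, move right to (1,6)
Step 7: enter (1,6), '.' pass, move right to (1,7)
Step 8: enter (1,7), '.' pass, move right to (1,8)
Step 9: enter (1,8), '.' pass, move right to (1,9)
Step 10: at (1,9) — EXIT via right edge, pos 1
Path length (cell visits): 9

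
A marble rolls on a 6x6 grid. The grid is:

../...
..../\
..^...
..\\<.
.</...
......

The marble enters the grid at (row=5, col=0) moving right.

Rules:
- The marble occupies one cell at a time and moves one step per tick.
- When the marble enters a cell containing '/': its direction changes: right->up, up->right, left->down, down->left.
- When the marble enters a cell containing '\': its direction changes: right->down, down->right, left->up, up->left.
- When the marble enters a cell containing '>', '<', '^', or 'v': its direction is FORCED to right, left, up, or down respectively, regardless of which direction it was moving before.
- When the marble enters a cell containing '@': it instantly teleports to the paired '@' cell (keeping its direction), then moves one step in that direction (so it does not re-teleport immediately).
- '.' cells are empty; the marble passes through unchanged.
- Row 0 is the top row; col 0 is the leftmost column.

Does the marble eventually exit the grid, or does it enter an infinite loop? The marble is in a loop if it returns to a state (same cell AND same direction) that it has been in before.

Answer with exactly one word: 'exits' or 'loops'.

Answer: exits

Derivation:
Step 1: enter (5,0), '.' pass, move right to (5,1)
Step 2: enter (5,1), '.' pass, move right to (5,2)
Step 3: enter (5,2), '.' pass, move right to (5,3)
Step 4: enter (5,3), '.' pass, move right to (5,4)
Step 5: enter (5,4), '.' pass, move right to (5,5)
Step 6: enter (5,5), '.' pass, move right to (5,6)
Step 7: at (5,6) — EXIT via right edge, pos 5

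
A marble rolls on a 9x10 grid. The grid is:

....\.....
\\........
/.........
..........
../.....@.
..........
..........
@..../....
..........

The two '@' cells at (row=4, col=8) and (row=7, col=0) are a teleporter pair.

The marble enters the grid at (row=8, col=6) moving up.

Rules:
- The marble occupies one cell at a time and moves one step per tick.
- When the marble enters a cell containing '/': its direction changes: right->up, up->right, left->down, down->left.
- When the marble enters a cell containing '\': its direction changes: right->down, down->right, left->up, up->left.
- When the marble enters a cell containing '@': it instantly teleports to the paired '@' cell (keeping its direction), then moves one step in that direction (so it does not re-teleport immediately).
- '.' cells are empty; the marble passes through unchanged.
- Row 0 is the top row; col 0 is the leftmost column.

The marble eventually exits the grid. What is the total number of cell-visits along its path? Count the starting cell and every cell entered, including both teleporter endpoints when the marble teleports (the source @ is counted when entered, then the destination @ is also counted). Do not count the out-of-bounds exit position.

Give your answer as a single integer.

Step 1: enter (8,6), '.' pass, move up to (7,6)
Step 2: enter (7,6), '.' pass, move up to (6,6)
Step 3: enter (6,6), '.' pass, move up to (5,6)
Step 4: enter (5,6), '.' pass, move up to (4,6)
Step 5: enter (4,6), '.' pass, move up to (3,6)
Step 6: enter (3,6), '.' pass, move up to (2,6)
Step 7: enter (2,6), '.' pass, move up to (1,6)
Step 8: enter (1,6), '.' pass, move up to (0,6)
Step 9: enter (0,6), '.' pass, move up to (-1,6)
Step 10: at (-1,6) — EXIT via top edge, pos 6
Path length (cell visits): 9

Answer: 9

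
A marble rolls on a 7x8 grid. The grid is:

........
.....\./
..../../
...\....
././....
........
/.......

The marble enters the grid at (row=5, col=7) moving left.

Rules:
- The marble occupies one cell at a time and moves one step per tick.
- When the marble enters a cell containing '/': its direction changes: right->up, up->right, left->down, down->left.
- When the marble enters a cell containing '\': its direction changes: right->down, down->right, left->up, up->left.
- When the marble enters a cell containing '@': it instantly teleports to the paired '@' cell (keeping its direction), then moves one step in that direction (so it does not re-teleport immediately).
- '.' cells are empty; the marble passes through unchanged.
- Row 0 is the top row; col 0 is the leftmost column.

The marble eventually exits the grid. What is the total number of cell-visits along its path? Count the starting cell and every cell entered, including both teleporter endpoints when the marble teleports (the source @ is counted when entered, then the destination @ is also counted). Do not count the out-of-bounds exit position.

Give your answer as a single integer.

Step 1: enter (5,7), '.' pass, move left to (5,6)
Step 2: enter (5,6), '.' pass, move left to (5,5)
Step 3: enter (5,5), '.' pass, move left to (5,4)
Step 4: enter (5,4), '.' pass, move left to (5,3)
Step 5: enter (5,3), '.' pass, move left to (5,2)
Step 6: enter (5,2), '.' pass, move left to (5,1)
Step 7: enter (5,1), '.' pass, move left to (5,0)
Step 8: enter (5,0), '.' pass, move left to (5,-1)
Step 9: at (5,-1) — EXIT via left edge, pos 5
Path length (cell visits): 8

Answer: 8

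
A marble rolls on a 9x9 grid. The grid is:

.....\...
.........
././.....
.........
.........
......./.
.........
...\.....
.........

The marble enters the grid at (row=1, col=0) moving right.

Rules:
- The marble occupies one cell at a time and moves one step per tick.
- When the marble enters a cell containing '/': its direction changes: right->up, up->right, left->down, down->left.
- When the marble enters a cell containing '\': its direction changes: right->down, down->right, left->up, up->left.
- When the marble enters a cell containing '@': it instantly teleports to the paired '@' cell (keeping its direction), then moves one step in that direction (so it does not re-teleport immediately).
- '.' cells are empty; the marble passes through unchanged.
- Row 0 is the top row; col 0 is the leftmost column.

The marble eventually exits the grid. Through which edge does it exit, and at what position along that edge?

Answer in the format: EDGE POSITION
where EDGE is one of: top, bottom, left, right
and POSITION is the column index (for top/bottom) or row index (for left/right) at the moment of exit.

Step 1: enter (1,0), '.' pass, move right to (1,1)
Step 2: enter (1,1), '.' pass, move right to (1,2)
Step 3: enter (1,2), '.' pass, move right to (1,3)
Step 4: enter (1,3), '.' pass, move right to (1,4)
Step 5: enter (1,4), '.' pass, move right to (1,5)
Step 6: enter (1,5), '.' pass, move right to (1,6)
Step 7: enter (1,6), '.' pass, move right to (1,7)
Step 8: enter (1,7), '.' pass, move right to (1,8)
Step 9: enter (1,8), '.' pass, move right to (1,9)
Step 10: at (1,9) — EXIT via right edge, pos 1

Answer: right 1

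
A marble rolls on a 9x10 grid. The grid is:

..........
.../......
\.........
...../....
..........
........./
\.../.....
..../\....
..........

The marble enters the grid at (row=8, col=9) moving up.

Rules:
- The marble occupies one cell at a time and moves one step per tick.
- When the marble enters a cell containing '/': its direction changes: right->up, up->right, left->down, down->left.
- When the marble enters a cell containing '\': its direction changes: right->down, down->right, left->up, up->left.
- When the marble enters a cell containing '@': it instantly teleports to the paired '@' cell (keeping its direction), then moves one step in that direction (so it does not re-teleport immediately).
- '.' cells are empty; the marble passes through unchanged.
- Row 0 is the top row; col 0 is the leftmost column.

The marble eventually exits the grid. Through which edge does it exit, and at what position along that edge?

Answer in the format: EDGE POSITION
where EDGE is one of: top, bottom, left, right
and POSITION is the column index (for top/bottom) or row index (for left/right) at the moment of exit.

Answer: right 5

Derivation:
Step 1: enter (8,9), '.' pass, move up to (7,9)
Step 2: enter (7,9), '.' pass, move up to (6,9)
Step 3: enter (6,9), '.' pass, move up to (5,9)
Step 4: enter (5,9), '/' deflects up->right, move right to (5,10)
Step 5: at (5,10) — EXIT via right edge, pos 5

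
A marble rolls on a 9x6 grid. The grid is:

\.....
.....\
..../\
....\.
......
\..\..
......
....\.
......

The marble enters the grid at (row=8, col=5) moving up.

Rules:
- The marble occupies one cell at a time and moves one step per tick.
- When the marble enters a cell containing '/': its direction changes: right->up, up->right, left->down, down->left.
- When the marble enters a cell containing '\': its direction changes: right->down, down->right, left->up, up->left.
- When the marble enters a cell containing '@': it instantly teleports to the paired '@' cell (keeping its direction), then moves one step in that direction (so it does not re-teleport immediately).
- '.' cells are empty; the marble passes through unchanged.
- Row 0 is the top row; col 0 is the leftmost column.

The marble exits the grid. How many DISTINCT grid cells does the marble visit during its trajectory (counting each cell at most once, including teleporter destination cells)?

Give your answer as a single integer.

Step 1: enter (8,5), '.' pass, move up to (7,5)
Step 2: enter (7,5), '.' pass, move up to (6,5)
Step 3: enter (6,5), '.' pass, move up to (5,5)
Step 4: enter (5,5), '.' pass, move up to (4,5)
Step 5: enter (4,5), '.' pass, move up to (3,5)
Step 6: enter (3,5), '.' pass, move up to (2,5)
Step 7: enter (2,5), '\' deflects up->left, move left to (2,4)
Step 8: enter (2,4), '/' deflects left->down, move down to (3,4)
Step 9: enter (3,4), '\' deflects down->right, move right to (3,5)
Step 10: enter (3,5), '.' pass, move right to (3,6)
Step 11: at (3,6) — EXIT via right edge, pos 3
Distinct cells visited: 9 (path length 10)

Answer: 9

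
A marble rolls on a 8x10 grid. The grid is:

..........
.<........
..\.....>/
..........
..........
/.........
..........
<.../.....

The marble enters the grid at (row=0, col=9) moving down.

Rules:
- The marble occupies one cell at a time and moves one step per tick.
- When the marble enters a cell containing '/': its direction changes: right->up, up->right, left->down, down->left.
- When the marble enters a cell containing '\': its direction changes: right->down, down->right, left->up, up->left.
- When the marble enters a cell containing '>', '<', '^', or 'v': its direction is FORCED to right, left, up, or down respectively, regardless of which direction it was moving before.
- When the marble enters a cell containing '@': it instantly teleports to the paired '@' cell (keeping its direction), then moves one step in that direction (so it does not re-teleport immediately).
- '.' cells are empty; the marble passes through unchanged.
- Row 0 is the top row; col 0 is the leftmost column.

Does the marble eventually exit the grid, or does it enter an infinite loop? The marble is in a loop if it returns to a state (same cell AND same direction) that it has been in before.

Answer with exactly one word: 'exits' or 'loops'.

Answer: exits

Derivation:
Step 1: enter (0,9), '.' pass, move down to (1,9)
Step 2: enter (1,9), '.' pass, move down to (2,9)
Step 3: enter (2,9), '/' deflects down->left, move left to (2,8)
Step 4: enter (2,8), '>' forces left->right, move right to (2,9)
Step 5: enter (2,9), '/' deflects right->up, move up to (1,9)
Step 6: enter (1,9), '.' pass, move up to (0,9)
Step 7: enter (0,9), '.' pass, move up to (-1,9)
Step 8: at (-1,9) — EXIT via top edge, pos 9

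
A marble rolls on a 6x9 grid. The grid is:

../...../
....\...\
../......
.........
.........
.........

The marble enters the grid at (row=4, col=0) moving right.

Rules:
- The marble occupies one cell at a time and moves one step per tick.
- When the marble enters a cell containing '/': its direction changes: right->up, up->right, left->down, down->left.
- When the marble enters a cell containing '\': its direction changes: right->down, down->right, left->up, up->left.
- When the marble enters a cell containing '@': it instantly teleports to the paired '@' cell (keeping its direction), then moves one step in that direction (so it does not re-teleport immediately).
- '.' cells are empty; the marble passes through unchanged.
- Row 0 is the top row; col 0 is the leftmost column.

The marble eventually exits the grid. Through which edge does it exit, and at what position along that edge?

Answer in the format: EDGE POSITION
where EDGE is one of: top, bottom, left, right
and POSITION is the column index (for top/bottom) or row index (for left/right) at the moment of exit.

Answer: right 4

Derivation:
Step 1: enter (4,0), '.' pass, move right to (4,1)
Step 2: enter (4,1), '.' pass, move right to (4,2)
Step 3: enter (4,2), '.' pass, move right to (4,3)
Step 4: enter (4,3), '.' pass, move right to (4,4)
Step 5: enter (4,4), '.' pass, move right to (4,5)
Step 6: enter (4,5), '.' pass, move right to (4,6)
Step 7: enter (4,6), '.' pass, move right to (4,7)
Step 8: enter (4,7), '.' pass, move right to (4,8)
Step 9: enter (4,8), '.' pass, move right to (4,9)
Step 10: at (4,9) — EXIT via right edge, pos 4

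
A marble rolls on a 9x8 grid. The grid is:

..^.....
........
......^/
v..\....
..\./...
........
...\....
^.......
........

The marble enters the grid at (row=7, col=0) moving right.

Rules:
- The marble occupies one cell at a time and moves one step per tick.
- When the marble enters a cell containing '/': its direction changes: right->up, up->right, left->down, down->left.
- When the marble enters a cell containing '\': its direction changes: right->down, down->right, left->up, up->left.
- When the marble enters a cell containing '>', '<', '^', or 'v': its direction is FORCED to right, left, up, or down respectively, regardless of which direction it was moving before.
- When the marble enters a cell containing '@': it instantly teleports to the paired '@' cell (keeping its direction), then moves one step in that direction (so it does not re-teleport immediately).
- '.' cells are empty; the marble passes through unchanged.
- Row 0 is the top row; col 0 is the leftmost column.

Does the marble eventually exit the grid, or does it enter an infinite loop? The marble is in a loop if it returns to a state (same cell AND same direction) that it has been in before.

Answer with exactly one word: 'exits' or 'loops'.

Answer: loops

Derivation:
Step 1: enter (7,0), '^' forces right->up, move up to (6,0)
Step 2: enter (6,0), '.' pass, move up to (5,0)
Step 3: enter (5,0), '.' pass, move up to (4,0)
Step 4: enter (4,0), '.' pass, move up to (3,0)
Step 5: enter (3,0), 'v' forces up->down, move down to (4,0)
Step 6: enter (4,0), '.' pass, move down to (5,0)
Step 7: enter (5,0), '.' pass, move down to (6,0)
Step 8: enter (6,0), '.' pass, move down to (7,0)
Step 9: enter (7,0), '^' forces down->up, move up to (6,0)
Step 10: at (6,0) dir=up — LOOP DETECTED (seen before)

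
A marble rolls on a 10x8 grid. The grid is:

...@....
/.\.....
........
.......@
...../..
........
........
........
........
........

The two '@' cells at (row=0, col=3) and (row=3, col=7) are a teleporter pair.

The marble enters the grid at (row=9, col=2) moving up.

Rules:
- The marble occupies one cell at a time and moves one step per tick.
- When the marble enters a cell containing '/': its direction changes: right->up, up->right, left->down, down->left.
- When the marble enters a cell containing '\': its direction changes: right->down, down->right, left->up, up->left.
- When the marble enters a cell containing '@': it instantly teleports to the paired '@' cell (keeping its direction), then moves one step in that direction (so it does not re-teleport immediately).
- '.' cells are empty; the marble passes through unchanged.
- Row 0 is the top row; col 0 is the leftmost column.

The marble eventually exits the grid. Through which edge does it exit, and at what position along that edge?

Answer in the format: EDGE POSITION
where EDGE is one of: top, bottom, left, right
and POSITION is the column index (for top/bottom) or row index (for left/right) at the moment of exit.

Step 1: enter (9,2), '.' pass, move up to (8,2)
Step 2: enter (8,2), '.' pass, move up to (7,2)
Step 3: enter (7,2), '.' pass, move up to (6,2)
Step 4: enter (6,2), '.' pass, move up to (5,2)
Step 5: enter (5,2), '.' pass, move up to (4,2)
Step 6: enter (4,2), '.' pass, move up to (3,2)
Step 7: enter (3,2), '.' pass, move up to (2,2)
Step 8: enter (2,2), '.' pass, move up to (1,2)
Step 9: enter (1,2), '\' deflects up->left, move left to (1,1)
Step 10: enter (1,1), '.' pass, move left to (1,0)
Step 11: enter (1,0), '/' deflects left->down, move down to (2,0)
Step 12: enter (2,0), '.' pass, move down to (3,0)
Step 13: enter (3,0), '.' pass, move down to (4,0)
Step 14: enter (4,0), '.' pass, move down to (5,0)
Step 15: enter (5,0), '.' pass, move down to (6,0)
Step 16: enter (6,0), '.' pass, move down to (7,0)
Step 17: enter (7,0), '.' pass, move down to (8,0)
Step 18: enter (8,0), '.' pass, move down to (9,0)
Step 19: enter (9,0), '.' pass, move down to (10,0)
Step 20: at (10,0) — EXIT via bottom edge, pos 0

Answer: bottom 0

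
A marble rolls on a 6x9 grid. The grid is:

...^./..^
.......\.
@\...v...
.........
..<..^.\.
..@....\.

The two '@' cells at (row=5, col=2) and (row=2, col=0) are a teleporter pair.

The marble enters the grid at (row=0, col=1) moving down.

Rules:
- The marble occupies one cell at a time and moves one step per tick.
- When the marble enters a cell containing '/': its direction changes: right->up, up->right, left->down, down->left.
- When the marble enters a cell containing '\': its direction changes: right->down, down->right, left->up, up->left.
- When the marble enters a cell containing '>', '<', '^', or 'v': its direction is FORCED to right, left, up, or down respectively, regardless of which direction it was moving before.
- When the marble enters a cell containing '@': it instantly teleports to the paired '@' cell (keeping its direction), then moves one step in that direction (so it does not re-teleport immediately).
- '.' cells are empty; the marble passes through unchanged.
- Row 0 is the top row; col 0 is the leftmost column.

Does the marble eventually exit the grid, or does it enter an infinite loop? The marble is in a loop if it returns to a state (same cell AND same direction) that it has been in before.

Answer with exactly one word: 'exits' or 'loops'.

Answer: loops

Derivation:
Step 1: enter (0,1), '.' pass, move down to (1,1)
Step 2: enter (1,1), '.' pass, move down to (2,1)
Step 3: enter (2,1), '\' deflects down->right, move right to (2,2)
Step 4: enter (2,2), '.' pass, move right to (2,3)
Step 5: enter (2,3), '.' pass, move right to (2,4)
Step 6: enter (2,4), '.' pass, move right to (2,5)
Step 7: enter (2,5), 'v' forces right->down, move down to (3,5)
Step 8: enter (3,5), '.' pass, move down to (4,5)
Step 9: enter (4,5), '^' forces down->up, move up to (3,5)
Step 10: enter (3,5), '.' pass, move up to (2,5)
Step 11: enter (2,5), 'v' forces up->down, move down to (3,5)
Step 12: at (3,5) dir=down — LOOP DETECTED (seen before)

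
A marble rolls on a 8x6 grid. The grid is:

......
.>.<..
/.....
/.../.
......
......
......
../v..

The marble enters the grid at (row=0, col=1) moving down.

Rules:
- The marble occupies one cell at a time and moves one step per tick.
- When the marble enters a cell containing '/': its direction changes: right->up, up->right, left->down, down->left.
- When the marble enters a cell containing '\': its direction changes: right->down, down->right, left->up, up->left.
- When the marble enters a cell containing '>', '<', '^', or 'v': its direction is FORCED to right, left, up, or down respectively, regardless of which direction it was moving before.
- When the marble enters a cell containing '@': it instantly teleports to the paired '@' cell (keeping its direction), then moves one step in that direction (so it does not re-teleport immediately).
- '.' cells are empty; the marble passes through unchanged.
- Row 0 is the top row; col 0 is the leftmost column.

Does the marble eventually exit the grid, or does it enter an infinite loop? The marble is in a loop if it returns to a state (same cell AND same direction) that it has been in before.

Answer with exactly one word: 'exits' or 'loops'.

Step 1: enter (0,1), '.' pass, move down to (1,1)
Step 2: enter (1,1), '>' forces down->right, move right to (1,2)
Step 3: enter (1,2), '.' pass, move right to (1,3)
Step 4: enter (1,3), '<' forces right->left, move left to (1,2)
Step 5: enter (1,2), '.' pass, move left to (1,1)
Step 6: enter (1,1), '>' forces left->right, move right to (1,2)
Step 7: at (1,2) dir=right — LOOP DETECTED (seen before)

Answer: loops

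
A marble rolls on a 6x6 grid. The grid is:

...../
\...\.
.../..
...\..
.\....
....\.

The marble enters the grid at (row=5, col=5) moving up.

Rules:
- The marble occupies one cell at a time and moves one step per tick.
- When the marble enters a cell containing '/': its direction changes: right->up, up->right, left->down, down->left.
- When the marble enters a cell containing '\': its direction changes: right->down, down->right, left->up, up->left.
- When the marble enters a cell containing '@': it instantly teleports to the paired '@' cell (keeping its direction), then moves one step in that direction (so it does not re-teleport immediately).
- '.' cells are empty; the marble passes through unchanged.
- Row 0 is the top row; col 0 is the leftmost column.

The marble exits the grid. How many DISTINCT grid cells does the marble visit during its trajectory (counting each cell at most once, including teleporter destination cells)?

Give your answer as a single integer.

Answer: 6

Derivation:
Step 1: enter (5,5), '.' pass, move up to (4,5)
Step 2: enter (4,5), '.' pass, move up to (3,5)
Step 3: enter (3,5), '.' pass, move up to (2,5)
Step 4: enter (2,5), '.' pass, move up to (1,5)
Step 5: enter (1,5), '.' pass, move up to (0,5)
Step 6: enter (0,5), '/' deflects up->right, move right to (0,6)
Step 7: at (0,6) — EXIT via right edge, pos 0
Distinct cells visited: 6 (path length 6)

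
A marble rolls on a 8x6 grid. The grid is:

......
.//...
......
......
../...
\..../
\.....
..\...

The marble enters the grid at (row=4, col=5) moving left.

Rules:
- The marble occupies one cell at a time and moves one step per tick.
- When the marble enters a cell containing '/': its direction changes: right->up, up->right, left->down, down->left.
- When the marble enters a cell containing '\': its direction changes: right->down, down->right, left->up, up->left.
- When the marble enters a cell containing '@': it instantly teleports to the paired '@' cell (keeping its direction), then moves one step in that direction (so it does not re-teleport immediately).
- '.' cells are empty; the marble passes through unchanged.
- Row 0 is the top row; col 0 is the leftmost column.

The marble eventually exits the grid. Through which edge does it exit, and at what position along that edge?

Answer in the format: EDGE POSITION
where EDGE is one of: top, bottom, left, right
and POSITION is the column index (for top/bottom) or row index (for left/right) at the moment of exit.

Answer: right 7

Derivation:
Step 1: enter (4,5), '.' pass, move left to (4,4)
Step 2: enter (4,4), '.' pass, move left to (4,3)
Step 3: enter (4,3), '.' pass, move left to (4,2)
Step 4: enter (4,2), '/' deflects left->down, move down to (5,2)
Step 5: enter (5,2), '.' pass, move down to (6,2)
Step 6: enter (6,2), '.' pass, move down to (7,2)
Step 7: enter (7,2), '\' deflects down->right, move right to (7,3)
Step 8: enter (7,3), '.' pass, move right to (7,4)
Step 9: enter (7,4), '.' pass, move right to (7,5)
Step 10: enter (7,5), '.' pass, move right to (7,6)
Step 11: at (7,6) — EXIT via right edge, pos 7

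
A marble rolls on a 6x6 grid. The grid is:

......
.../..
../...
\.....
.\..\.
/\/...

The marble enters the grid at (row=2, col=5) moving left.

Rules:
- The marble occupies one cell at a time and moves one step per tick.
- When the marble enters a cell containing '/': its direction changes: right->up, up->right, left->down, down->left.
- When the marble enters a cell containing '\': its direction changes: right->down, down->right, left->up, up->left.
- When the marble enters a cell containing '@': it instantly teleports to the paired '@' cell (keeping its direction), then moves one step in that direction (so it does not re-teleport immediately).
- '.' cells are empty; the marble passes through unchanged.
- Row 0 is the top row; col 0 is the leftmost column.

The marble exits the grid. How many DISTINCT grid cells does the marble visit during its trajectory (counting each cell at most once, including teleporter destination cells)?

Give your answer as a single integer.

Step 1: enter (2,5), '.' pass, move left to (2,4)
Step 2: enter (2,4), '.' pass, move left to (2,3)
Step 3: enter (2,3), '.' pass, move left to (2,2)
Step 4: enter (2,2), '/' deflects left->down, move down to (3,2)
Step 5: enter (3,2), '.' pass, move down to (4,2)
Step 6: enter (4,2), '.' pass, move down to (5,2)
Step 7: enter (5,2), '/' deflects down->left, move left to (5,1)
Step 8: enter (5,1), '\' deflects left->up, move up to (4,1)
Step 9: enter (4,1), '\' deflects up->left, move left to (4,0)
Step 10: enter (4,0), '.' pass, move left to (4,-1)
Step 11: at (4,-1) — EXIT via left edge, pos 4
Distinct cells visited: 10 (path length 10)

Answer: 10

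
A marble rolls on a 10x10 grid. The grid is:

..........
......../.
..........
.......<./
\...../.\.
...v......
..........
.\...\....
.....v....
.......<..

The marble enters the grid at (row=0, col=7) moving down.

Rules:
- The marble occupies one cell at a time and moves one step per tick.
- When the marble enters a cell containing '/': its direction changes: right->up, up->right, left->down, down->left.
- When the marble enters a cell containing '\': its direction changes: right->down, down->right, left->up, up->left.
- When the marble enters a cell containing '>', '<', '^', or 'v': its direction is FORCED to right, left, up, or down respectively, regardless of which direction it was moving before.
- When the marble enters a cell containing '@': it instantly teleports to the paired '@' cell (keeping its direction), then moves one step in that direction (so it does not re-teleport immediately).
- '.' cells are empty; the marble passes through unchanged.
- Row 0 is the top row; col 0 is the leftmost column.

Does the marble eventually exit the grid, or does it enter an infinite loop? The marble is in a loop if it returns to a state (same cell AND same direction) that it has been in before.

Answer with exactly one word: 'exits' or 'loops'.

Answer: exits

Derivation:
Step 1: enter (0,7), '.' pass, move down to (1,7)
Step 2: enter (1,7), '.' pass, move down to (2,7)
Step 3: enter (2,7), '.' pass, move down to (3,7)
Step 4: enter (3,7), '<' forces down->left, move left to (3,6)
Step 5: enter (3,6), '.' pass, move left to (3,5)
Step 6: enter (3,5), '.' pass, move left to (3,4)
Step 7: enter (3,4), '.' pass, move left to (3,3)
Step 8: enter (3,3), '.' pass, move left to (3,2)
Step 9: enter (3,2), '.' pass, move left to (3,1)
Step 10: enter (3,1), '.' pass, move left to (3,0)
Step 11: enter (3,0), '.' pass, move left to (3,-1)
Step 12: at (3,-1) — EXIT via left edge, pos 3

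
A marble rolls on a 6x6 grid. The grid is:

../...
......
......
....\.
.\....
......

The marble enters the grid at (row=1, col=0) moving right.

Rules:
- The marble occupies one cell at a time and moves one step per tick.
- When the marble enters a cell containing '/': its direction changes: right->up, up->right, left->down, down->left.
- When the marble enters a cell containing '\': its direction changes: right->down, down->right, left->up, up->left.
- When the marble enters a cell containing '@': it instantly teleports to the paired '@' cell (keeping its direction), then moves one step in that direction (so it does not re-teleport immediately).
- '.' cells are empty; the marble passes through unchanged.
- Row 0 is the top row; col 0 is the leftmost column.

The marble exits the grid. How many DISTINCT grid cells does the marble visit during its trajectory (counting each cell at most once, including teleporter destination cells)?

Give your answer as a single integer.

Step 1: enter (1,0), '.' pass, move right to (1,1)
Step 2: enter (1,1), '.' pass, move right to (1,2)
Step 3: enter (1,2), '.' pass, move right to (1,3)
Step 4: enter (1,3), '.' pass, move right to (1,4)
Step 5: enter (1,4), '.' pass, move right to (1,5)
Step 6: enter (1,5), '.' pass, move right to (1,6)
Step 7: at (1,6) — EXIT via right edge, pos 1
Distinct cells visited: 6 (path length 6)

Answer: 6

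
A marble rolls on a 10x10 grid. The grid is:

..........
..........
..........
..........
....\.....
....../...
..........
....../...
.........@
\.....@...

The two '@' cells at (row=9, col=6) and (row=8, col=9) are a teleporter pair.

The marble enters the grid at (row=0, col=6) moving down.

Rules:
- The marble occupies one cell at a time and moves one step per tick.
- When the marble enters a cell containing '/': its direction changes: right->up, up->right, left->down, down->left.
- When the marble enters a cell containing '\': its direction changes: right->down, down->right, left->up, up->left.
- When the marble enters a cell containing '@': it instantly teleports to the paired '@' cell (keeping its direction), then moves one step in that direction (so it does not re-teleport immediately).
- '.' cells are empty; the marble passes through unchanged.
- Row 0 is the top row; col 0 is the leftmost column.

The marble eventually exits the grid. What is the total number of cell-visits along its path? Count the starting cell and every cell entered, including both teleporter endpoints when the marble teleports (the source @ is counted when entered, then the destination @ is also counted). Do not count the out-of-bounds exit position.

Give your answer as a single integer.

Answer: 12

Derivation:
Step 1: enter (0,6), '.' pass, move down to (1,6)
Step 2: enter (1,6), '.' pass, move down to (2,6)
Step 3: enter (2,6), '.' pass, move down to (3,6)
Step 4: enter (3,6), '.' pass, move down to (4,6)
Step 5: enter (4,6), '.' pass, move down to (5,6)
Step 6: enter (5,6), '/' deflects down->left, move left to (5,5)
Step 7: enter (5,5), '.' pass, move left to (5,4)
Step 8: enter (5,4), '.' pass, move left to (5,3)
Step 9: enter (5,3), '.' pass, move left to (5,2)
Step 10: enter (5,2), '.' pass, move left to (5,1)
Step 11: enter (5,1), '.' pass, move left to (5,0)
Step 12: enter (5,0), '.' pass, move left to (5,-1)
Step 13: at (5,-1) — EXIT via left edge, pos 5
Path length (cell visits): 12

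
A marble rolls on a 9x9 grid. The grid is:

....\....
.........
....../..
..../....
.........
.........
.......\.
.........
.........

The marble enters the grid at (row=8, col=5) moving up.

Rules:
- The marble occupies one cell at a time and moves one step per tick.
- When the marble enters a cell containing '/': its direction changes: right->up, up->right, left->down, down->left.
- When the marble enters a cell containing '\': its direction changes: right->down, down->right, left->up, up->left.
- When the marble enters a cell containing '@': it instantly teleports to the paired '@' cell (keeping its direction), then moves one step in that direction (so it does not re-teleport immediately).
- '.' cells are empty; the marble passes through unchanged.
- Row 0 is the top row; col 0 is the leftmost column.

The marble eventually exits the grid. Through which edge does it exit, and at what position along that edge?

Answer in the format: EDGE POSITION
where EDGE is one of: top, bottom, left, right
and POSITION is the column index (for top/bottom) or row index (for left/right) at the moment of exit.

Answer: top 5

Derivation:
Step 1: enter (8,5), '.' pass, move up to (7,5)
Step 2: enter (7,5), '.' pass, move up to (6,5)
Step 3: enter (6,5), '.' pass, move up to (5,5)
Step 4: enter (5,5), '.' pass, move up to (4,5)
Step 5: enter (4,5), '.' pass, move up to (3,5)
Step 6: enter (3,5), '.' pass, move up to (2,5)
Step 7: enter (2,5), '.' pass, move up to (1,5)
Step 8: enter (1,5), '.' pass, move up to (0,5)
Step 9: enter (0,5), '.' pass, move up to (-1,5)
Step 10: at (-1,5) — EXIT via top edge, pos 5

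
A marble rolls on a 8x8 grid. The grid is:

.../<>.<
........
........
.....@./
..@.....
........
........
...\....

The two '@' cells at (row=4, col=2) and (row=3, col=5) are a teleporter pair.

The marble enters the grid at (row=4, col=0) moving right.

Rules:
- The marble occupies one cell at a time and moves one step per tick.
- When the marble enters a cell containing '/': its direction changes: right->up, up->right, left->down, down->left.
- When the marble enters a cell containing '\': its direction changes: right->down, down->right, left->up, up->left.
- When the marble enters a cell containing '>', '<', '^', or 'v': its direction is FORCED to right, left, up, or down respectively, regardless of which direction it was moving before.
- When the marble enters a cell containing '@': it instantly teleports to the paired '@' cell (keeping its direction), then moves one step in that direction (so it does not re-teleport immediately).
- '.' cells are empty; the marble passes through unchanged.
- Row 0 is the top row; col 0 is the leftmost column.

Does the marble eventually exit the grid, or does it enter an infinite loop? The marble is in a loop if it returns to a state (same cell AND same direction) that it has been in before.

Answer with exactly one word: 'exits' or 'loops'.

Answer: loops

Derivation:
Step 1: enter (4,0), '.' pass, move right to (4,1)
Step 2: enter (4,1), '.' pass, move right to (4,2)
Step 3: enter (4,2), '@' teleport (4,2)->(3,5), also enter (3,5), move right to (3,6)
Step 4: enter (3,6), '.' pass, move right to (3,7)
Step 5: enter (3,7), '/' deflects right->up, move up to (2,7)
Step 6: enter (2,7), '.' pass, move up to (1,7)
Step 7: enter (1,7), '.' pass, move up to (0,7)
Step 8: enter (0,7), '<' forces up->left, move left to (0,6)
Step 9: enter (0,6), '.' pass, move left to (0,5)
Step 10: enter (0,5), '>' forces left->right, move right to (0,6)
Step 11: enter (0,6), '.' pass, move right to (0,7)
Step 12: enter (0,7), '<' forces right->left, move left to (0,6)
Step 13: at (0,6) dir=left — LOOP DETECTED (seen before)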